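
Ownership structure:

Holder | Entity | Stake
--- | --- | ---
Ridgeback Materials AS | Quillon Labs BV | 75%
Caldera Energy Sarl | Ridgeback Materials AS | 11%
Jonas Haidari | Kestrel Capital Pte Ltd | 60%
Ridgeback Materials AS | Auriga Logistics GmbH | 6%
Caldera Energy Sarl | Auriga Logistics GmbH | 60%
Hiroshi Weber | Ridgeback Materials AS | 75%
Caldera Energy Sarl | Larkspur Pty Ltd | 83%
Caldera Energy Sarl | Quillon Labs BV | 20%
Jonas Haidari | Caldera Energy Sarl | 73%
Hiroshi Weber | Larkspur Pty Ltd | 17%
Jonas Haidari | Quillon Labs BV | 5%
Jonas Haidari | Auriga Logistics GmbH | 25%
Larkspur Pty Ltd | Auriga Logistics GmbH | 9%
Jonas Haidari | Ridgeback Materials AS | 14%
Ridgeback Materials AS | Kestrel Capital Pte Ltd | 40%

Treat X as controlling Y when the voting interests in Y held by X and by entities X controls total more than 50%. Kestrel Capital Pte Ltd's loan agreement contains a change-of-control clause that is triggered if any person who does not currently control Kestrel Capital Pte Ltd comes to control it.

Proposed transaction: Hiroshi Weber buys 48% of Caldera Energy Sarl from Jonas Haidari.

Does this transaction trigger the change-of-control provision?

The purchase adds only to Hiroshi's holdings (Jonas's stake shrinks), so Hiroshi is the only person who could newly come to control Kestrel.
Hiroshi holds 75% of Ridgeback, so Hiroshi controls Ridgeback.
Ridgeback holds 75% of Quillon, so Hiroshi controls Quillon.
In Kestrel, Hiroshi's side holds only 40%, not > 50%.
So before the transaction, Hiroshi does not control Kestrel.
After the purchase, Hiroshi holds 48% of Caldera directly, and Jonas's stake falls to 25%.
Hiroshi's side now holds 48% of Caldera, not > 50%, so Hiroshi still does not control Caldera.
After the transaction, Hiroshi's side holds 40% of Kestrel, not > 50%, so Hiroshi still does not control Kestrel.
No new person acquires control, so the clause is not triggered.

No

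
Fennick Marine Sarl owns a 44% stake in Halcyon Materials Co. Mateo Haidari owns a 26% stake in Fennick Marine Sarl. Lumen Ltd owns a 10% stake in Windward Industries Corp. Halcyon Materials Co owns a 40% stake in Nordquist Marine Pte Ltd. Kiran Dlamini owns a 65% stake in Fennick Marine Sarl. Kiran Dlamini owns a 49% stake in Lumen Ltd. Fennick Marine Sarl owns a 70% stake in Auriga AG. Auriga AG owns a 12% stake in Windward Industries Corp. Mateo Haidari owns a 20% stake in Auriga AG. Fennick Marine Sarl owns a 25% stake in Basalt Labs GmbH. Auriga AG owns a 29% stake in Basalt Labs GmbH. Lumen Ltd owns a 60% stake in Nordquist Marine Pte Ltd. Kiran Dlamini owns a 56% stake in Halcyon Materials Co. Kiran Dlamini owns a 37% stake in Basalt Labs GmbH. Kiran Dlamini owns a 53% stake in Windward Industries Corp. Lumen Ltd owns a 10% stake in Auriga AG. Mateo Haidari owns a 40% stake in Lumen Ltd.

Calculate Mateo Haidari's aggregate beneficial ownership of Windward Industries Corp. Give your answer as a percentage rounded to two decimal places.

9.06%

Mateo reaches Windward along 4 paths.
Via Auriga: 20% × 12% = 2.4%.
Via Lumen → Auriga: 40% × 10% × 12% = 0.48%.
Via Fennick → Auriga: 26% × 70% × 12% = 2.184%.
Via Lumen: 40% × 10% = 4%.
Total: 2.4% + 0.48% + 2.184% + 4% = 9.064%.
Rounded: 9.06%.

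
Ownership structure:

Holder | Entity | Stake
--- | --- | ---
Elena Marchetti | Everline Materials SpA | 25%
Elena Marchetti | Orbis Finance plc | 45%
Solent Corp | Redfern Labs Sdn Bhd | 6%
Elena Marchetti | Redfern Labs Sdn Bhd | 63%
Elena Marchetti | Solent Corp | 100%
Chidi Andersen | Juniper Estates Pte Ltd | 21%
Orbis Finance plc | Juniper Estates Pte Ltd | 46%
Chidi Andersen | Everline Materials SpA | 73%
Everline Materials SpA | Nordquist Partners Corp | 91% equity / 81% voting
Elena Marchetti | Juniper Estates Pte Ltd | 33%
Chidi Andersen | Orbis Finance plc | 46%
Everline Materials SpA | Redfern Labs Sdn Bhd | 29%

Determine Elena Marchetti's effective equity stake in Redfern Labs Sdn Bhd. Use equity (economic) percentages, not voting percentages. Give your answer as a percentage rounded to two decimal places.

76.25%

Elena reaches Redfern along 3 paths.
Direct stake: 63% = 63%.
Via Everline: 25% × 29% = 7.25%.
Via Solent: 100% × 6% = 6%.
Total: 63% + 7.25% + 6% = 76.25%.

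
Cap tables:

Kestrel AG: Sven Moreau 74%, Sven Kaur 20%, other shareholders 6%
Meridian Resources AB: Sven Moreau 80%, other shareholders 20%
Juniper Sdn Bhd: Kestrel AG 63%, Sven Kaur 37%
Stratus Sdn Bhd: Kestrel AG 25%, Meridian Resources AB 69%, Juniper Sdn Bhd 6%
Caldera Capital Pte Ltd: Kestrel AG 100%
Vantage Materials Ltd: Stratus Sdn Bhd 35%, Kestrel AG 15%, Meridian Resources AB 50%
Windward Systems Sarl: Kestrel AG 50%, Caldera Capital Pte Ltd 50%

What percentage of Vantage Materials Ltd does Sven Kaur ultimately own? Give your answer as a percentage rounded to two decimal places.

Sven Kaur reaches Vantage along 4 paths.
Via Kestrel → Stratus: 20% × 25% × 35% = 1.75%.
Via Kestrel → Juniper → Stratus: 20% × 63% × 6% × 35% = 0.2646%.
Via Juniper → Stratus: 37% × 6% × 35% = 0.777%.
Via Kestrel: 20% × 15% = 3%.
Total: 1.75% + 0.2646% + 0.777% + 3% = 5.7916%.
Rounded: 5.79%.

5.79%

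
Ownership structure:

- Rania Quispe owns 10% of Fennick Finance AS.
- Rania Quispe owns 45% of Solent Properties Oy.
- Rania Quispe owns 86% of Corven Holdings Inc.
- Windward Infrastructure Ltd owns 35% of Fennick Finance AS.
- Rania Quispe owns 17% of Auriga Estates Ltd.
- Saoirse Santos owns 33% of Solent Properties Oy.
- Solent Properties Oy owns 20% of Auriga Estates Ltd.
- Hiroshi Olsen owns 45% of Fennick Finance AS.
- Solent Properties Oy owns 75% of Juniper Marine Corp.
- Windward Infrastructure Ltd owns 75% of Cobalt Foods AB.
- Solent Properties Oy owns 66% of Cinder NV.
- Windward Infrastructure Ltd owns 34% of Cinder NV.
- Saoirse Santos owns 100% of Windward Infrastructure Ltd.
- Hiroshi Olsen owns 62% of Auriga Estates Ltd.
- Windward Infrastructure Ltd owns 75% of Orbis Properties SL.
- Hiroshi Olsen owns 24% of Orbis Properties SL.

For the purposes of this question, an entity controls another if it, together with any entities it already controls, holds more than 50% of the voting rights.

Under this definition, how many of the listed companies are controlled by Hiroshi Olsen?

Hiroshi holds 62% of Auriga, so Hiroshi controls Auriga.
No other company's threshold is met.
Hiroshi controls 1 company.

1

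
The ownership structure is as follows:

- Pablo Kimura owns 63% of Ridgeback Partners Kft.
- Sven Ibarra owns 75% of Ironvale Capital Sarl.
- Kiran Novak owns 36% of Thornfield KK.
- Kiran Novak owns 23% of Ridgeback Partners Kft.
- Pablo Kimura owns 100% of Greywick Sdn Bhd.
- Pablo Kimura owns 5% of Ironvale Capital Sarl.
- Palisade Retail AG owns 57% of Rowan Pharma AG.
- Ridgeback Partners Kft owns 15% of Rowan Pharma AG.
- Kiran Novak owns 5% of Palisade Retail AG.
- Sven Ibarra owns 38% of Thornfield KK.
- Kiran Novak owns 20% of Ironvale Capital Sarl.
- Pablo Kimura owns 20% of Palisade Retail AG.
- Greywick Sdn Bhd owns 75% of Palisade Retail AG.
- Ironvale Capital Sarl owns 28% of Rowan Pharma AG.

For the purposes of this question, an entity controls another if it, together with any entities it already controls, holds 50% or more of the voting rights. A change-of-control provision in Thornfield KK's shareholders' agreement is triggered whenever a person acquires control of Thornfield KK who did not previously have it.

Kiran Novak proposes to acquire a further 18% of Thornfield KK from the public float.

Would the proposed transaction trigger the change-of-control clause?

Yes

The purchase changes only Kiran's holdings, so Kiran is the only person who could newly come to control Thornfield.
Kiran's largest direct stake is 36% in Thornfield, which does not meet the threshold, so Kiran controls no company.
In Thornfield, Kiran's side holds only 36%, not ≥ 50%.
So before the transaction, Kiran does not control Thornfield.
After the purchase, Kiran's direct stake in Thornfield rises to 36% + 18% = 54%.
Kiran holds 54% of Thornfield, so Kiran controls Thornfield.
Kiran did not control Thornfield before and does after, so the clause is triggered.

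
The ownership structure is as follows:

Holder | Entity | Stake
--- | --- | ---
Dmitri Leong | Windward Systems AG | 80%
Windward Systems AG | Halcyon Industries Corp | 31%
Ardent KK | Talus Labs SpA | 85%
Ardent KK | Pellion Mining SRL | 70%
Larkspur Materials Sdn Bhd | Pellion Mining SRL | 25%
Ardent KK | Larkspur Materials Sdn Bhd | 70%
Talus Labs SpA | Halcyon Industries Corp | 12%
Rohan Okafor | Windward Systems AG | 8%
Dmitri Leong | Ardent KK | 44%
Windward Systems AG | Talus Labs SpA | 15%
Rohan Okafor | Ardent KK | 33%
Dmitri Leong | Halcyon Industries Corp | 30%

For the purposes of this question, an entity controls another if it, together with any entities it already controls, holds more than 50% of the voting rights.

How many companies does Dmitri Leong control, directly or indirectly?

2

Dmitri holds 80% of Windward, so Dmitri controls Windward.
Dmitri and Windward together hold 30% + 31% = 61% of Halcyon, so Dmitri controls Halcyon.
No other company's threshold is met.
Dmitri controls 2 companies.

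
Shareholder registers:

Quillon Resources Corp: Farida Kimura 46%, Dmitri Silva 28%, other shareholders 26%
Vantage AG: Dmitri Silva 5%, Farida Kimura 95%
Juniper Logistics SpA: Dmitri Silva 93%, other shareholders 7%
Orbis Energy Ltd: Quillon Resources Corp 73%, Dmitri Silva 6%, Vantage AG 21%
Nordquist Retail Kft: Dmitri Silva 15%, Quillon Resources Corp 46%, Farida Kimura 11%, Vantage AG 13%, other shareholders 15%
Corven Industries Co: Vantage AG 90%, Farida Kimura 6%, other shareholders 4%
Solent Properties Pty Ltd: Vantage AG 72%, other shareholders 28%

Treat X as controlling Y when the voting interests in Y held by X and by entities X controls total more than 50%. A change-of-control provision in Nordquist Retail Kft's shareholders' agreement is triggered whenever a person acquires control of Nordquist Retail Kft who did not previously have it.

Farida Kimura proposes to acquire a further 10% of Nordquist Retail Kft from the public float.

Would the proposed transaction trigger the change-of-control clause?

No

The purchase changes only Farida's holdings, so Farida is the only person who could newly come to control Nordquist.
Farida holds 95% of Vantage, so Farida controls Vantage.
Vantage and Farida together hold 90% + 6% = 96% of Corven, so Farida controls Corven.
Vantage holds 72% of Solent, so Farida controls Solent.
In Nordquist, Farida's side holds only 11% + 13% = 24%, not > 50%.
So before the transaction, Farida does not control Nordquist.
After the purchase, Farida's direct stake in Nordquist rises to 11% + 10% = 21%.
After the transaction, Farida's side holds 21% + 13% = 34% of Nordquist, not > 50%, so Farida still does not control Nordquist.
No new person acquires control, so the clause is not triggered.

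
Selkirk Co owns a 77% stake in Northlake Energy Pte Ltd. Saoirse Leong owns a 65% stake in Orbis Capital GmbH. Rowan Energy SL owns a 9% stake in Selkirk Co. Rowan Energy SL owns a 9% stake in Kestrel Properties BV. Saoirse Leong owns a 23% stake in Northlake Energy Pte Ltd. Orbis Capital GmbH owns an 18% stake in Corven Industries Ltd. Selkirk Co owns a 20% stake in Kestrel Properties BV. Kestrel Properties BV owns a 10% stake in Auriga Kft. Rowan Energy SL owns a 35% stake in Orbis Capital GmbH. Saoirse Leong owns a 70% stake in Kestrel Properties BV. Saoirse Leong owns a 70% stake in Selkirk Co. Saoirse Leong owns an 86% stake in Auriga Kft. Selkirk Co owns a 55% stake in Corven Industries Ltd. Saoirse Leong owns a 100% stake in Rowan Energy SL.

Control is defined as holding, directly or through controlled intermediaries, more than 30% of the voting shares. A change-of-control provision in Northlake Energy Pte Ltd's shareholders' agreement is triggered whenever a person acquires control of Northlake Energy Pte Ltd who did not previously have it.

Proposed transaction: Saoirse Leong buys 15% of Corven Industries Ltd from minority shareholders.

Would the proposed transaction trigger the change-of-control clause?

The purchase changes only Saoirse's holdings, so Saoirse is the only person who could newly come to control Northlake.
Saoirse holds 100% of Rowan, so Saoirse controls Rowan.
Saoirse and Rowan together hold 70% + 9% = 79% of Selkirk, so Saoirse controls Selkirk.
Saoirse and Selkirk together hold 23% + 77% = 100% of Northlake, so Saoirse controls Northlake.
So Saoirse already controls Northlake before the transaction.
After the purchase, Saoirse holds 15% of Corven directly.
Saoirse controlled Northlake already, so this is not a new person acquiring control; every other person's position is unchanged or reduced.
No new person acquires control, so the clause is not triggered.

No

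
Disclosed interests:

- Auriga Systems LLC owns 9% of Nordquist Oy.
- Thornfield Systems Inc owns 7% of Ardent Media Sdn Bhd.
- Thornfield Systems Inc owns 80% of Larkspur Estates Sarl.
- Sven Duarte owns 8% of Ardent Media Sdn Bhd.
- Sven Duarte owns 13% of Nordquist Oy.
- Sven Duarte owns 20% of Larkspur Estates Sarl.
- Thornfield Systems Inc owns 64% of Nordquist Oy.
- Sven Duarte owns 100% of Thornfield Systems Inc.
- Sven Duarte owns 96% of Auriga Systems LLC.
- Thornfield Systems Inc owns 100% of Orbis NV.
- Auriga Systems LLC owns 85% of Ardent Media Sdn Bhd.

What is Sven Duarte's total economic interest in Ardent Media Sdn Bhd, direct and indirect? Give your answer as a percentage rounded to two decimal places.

Sven reaches Ardent along 3 paths.
Via Thornfield: 100% × 7% = 7%.
Via Auriga: 96% × 85% = 81.6%.
Direct stake: 8% = 8%.
Total: 7% + 81.6% + 8% = 96.6%.
Rounded: 96.60%.

96.60%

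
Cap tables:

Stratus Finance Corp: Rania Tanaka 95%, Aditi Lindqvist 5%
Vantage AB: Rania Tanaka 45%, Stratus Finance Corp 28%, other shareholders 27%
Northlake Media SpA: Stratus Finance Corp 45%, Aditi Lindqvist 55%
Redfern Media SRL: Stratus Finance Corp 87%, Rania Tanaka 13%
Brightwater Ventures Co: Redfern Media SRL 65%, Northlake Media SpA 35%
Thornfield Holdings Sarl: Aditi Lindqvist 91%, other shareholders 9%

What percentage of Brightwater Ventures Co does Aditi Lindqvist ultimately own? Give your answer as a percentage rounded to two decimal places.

Aditi reaches Brightwater along 3 paths.
Via Stratus → Redfern: 5% × 87% × 65% = 2.8275%.
Via Stratus → Northlake: 5% × 45% × 35% = 0.7875%.
Via Northlake: 55% × 35% = 19.25%.
Total: 2.8275% + 0.7875% + 19.25% = 22.865%.
Rounded: 22.87%.

22.87%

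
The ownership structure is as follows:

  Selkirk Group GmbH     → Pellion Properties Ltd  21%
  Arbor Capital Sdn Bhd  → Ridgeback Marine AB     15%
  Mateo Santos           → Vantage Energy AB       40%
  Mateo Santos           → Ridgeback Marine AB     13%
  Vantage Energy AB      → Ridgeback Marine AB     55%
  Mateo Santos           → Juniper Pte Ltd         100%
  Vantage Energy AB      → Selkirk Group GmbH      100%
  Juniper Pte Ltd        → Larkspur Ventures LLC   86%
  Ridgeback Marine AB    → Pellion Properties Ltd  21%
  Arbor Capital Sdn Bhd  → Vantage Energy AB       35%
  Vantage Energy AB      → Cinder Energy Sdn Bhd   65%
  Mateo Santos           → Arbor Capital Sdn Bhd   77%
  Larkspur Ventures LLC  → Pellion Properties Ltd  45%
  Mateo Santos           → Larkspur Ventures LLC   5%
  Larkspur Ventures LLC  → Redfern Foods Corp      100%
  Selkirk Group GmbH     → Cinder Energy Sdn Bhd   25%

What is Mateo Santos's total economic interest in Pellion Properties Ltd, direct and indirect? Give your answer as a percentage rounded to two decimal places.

Mateo reaches Pellion along 8 paths.
Via Juniper → Larkspur: 100% × 86% × 45% = 38.7%.
Via Larkspur: 5% × 45% = 2.25%.
Via Arbor → Vantage → Ridgeback: 77% × 35% × 55% × 21% = 3.112725%.
Via Vantage → Ridgeback: 40% × 55% × 21% = 4.62%.
Via Arbor → Ridgeback: 77% × 15% × 21% = 2.4255%.
Via Ridgeback: 13% × 21% = 2.73%.
Via Arbor → Vantage → Selkirk: 77% × 35% × 100% × 21% = 5.6595%.
Via Vantage → Selkirk: 40% × 100% × 21% = 8.4%.
Total: 38.7% + 2.25% + 3.112725% + 4.62% + 2.4255% + 2.73% + 5.6595% + 8.4% = 67.897725%.
Rounded: 67.90%.

67.90%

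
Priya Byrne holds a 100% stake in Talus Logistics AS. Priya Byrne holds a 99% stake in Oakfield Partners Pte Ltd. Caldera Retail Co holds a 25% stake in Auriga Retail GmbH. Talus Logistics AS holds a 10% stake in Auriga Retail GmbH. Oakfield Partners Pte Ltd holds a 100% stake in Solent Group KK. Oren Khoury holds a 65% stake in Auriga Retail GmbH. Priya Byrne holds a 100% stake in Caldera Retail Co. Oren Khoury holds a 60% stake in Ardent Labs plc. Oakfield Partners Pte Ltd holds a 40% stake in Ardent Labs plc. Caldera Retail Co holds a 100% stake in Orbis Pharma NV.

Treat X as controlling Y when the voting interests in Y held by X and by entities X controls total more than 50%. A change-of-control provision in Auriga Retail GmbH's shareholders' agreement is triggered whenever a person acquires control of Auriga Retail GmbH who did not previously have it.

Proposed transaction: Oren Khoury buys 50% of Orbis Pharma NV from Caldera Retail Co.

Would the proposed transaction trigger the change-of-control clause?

The purchase adds only to Oren's holdings (Caldera's stake shrinks), so Oren is the only person who could newly come to control Auriga.
Oren holds 65% of Auriga, so Oren controls Auriga.
So Oren already controls Auriga before the transaction.
After the purchase, Oren holds 50% of Orbis directly, and Caldera's stake falls to 50%.
Oren controlled Auriga already, so this is not a new person acquiring control; every other person's position is unchanged or reduced.
No new person acquires control, so the clause is not triggered.

No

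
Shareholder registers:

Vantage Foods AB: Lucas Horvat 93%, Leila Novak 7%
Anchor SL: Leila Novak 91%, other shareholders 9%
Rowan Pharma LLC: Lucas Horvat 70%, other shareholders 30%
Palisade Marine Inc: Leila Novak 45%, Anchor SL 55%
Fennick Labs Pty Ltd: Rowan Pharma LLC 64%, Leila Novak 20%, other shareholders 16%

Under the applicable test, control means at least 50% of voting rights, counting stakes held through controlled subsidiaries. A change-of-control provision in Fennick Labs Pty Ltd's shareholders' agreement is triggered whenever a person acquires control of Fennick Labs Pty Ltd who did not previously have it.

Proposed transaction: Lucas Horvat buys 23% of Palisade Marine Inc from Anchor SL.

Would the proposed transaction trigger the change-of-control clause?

No

The purchase adds only to Lucas's holdings (Anchor's stake shrinks), so Lucas is the only person who could newly come to control Fennick.
Lucas holds 70% of Rowan, so Lucas controls Rowan.
Rowan holds 64% of Fennick, so Lucas controls Fennick.
So Lucas already controls Fennick before the transaction.
After the purchase, Lucas holds 23% of Palisade directly, and Anchor's stake falls to 32%.
Lucas controlled Fennick already, so this is not a new person acquiring control; every other person's position is unchanged or reduced.
No new person acquires control, so the clause is not triggered.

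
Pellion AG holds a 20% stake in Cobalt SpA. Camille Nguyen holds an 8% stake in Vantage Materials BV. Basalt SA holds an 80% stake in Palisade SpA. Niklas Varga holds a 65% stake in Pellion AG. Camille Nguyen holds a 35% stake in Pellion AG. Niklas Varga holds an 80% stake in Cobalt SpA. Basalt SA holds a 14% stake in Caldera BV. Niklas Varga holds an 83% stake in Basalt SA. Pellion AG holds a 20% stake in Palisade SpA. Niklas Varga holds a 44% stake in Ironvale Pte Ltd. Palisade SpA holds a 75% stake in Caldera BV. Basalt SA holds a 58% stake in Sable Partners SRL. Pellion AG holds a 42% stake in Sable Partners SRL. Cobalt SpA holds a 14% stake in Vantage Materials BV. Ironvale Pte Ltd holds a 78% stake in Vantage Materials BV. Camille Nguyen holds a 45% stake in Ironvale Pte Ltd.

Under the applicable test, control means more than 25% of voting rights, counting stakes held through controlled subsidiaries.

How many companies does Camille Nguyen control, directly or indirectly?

4

Camille holds 45% of Ironvale, so Camille controls Ironvale.
Camille holds 35% of Pellion, so Camille controls Pellion.
Pellion holds 42% of Sable, so Camille controls Sable.
Camille and Ironvale together hold 8% + 78% = 86% of Vantage, so Camille controls Vantage.
No other company's threshold is met.
Camille controls 4 companies.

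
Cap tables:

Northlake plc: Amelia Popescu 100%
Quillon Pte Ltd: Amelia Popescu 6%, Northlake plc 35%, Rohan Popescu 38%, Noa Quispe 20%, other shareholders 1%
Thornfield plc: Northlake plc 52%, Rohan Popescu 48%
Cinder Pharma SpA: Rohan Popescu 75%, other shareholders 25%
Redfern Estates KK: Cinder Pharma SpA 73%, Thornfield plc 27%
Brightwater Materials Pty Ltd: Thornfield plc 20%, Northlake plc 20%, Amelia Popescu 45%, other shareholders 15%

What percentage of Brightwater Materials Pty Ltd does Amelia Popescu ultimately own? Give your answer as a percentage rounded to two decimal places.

Amelia reaches Brightwater along 3 paths.
Via Northlake → Thornfield: 100% × 52% × 20% = 10.4%.
Via Northlake: 100% × 20% = 20%.
Direct stake: 45% = 45%.
Total: 10.4% + 20% + 45% = 75.4%.
Rounded: 75.40%.

75.40%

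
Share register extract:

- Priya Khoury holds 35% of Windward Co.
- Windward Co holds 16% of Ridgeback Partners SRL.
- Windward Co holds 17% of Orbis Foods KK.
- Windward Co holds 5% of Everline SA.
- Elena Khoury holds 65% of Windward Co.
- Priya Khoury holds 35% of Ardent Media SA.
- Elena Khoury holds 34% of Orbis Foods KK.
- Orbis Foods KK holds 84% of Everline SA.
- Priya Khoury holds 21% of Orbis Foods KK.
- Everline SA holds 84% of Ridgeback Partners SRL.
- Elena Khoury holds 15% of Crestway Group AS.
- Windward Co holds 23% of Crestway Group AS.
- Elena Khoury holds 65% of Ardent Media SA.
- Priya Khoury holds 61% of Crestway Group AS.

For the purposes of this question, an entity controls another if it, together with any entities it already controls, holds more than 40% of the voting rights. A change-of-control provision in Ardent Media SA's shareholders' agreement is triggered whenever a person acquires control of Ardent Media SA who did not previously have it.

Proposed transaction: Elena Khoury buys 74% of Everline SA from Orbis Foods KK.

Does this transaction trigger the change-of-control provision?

No

The purchase adds only to Elena's holdings (Orbis's stake shrinks), so Elena is the only person who could newly come to control Ardent.
Elena holds 65% of Ardent, so Elena controls Ardent.
So Elena already controls Ardent before the transaction.
After the purchase, Elena holds 74% of Everline directly, and Orbis's stake falls to 10%.
Elena controlled Ardent already, so this is not a new person acquiring control; every other person's position is unchanged or reduced.
No new person acquires control, so the clause is not triggered.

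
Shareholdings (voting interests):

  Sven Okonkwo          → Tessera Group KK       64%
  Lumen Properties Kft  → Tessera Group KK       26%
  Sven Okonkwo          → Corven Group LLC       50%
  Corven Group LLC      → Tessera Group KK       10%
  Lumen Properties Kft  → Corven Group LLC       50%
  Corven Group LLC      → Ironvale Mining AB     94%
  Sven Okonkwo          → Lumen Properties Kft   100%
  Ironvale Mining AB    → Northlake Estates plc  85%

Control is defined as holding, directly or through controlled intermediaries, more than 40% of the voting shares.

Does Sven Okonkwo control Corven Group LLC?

Yes

Sven holds 100% of Lumen, so Sven controls Lumen.
Sven and Lumen together hold 50% + 50% = 100% of Corven, so Sven controls Corven.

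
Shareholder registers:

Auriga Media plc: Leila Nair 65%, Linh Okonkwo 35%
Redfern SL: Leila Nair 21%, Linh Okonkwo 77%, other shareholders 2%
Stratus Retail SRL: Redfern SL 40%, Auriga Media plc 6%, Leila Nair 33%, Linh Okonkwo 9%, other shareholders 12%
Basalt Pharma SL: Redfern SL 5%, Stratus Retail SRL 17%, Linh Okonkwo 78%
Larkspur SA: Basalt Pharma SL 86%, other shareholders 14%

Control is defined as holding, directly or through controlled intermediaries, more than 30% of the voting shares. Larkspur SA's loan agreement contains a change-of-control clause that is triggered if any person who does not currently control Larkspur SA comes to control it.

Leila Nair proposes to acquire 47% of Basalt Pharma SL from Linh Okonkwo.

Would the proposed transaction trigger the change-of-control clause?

The purchase adds only to Leila's holdings (Linh's stake shrinks), so Leila is the only person who could newly come to control Larkspur.
Leila holds 65% of Auriga, so Leila controls Auriga.
Auriga and Leila together hold 6% + 33% = 39% of Stratus, so Leila controls Stratus.
Neither Leila nor any entity Leila controls holds any voting interest in Larkspur.
So before the transaction, Leila does not control Larkspur.
After the purchase, Leila holds 47% of Basalt directly, and Linh's stake falls to 31%.
Stratus and Leila together hold 17% + 47% = 64% of Basalt, so Leila controls Basalt.
Basalt holds 86% of Larkspur, so Leila controls Larkspur.
Leila did not control Larkspur before and does after, so the clause is triggered.

Yes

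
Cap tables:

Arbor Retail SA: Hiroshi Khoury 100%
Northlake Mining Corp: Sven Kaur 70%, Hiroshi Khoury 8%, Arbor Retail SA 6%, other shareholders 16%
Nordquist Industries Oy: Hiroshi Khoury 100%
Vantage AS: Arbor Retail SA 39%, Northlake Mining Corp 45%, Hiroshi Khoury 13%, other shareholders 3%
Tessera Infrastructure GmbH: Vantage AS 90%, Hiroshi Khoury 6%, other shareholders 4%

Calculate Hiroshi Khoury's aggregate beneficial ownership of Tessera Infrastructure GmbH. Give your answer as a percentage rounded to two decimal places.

Hiroshi reaches Tessera along 5 paths.
Via Arbor → Vantage: 100% × 39% × 90% = 35.1%.
Via Northlake → Vantage: 8% × 45% × 90% = 3.24%.
Via Arbor → Northlake → Vantage: 100% × 6% × 45% × 90% = 2.43%.
Via Vantage: 13% × 90% = 11.7%.
Direct stake: 6% = 6%.
Total: 35.1% + 3.24% + 2.43% + 11.7% + 6% = 58.47%.

58.47%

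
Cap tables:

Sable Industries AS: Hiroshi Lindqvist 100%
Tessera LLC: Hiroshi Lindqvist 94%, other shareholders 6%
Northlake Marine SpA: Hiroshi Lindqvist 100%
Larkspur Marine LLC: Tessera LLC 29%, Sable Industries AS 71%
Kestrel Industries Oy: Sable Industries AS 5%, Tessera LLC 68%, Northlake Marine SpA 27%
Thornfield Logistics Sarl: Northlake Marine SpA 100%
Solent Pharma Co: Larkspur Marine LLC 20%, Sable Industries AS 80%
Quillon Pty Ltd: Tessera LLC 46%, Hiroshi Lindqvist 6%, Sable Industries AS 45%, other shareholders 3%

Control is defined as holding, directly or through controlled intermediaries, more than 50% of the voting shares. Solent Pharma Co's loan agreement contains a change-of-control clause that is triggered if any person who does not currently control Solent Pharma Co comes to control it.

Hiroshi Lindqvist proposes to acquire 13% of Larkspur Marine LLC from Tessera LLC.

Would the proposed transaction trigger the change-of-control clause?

The purchase adds only to Hiroshi's holdings (Tessera's stake shrinks), so Hiroshi is the only person who could newly come to control Solent.
Hiroshi holds 100% of Sable, so Hiroshi controls Sable.
Hiroshi holds 94% of Tessera, so Hiroshi controls Tessera.
Tessera and Sable together hold 29% + 71% = 100% of Larkspur, so Hiroshi controls Larkspur.
Larkspur and Sable together hold 20% + 80% = 100% of Solent, so Hiroshi controls Solent.
So Hiroshi already controls Solent before the transaction.
After the purchase, Hiroshi holds 13% of Larkspur directly, and Tessera's stake falls to 16%.
Hiroshi controlled Solent already, so this is not a new person acquiring control; every other person's position is unchanged or reduced.
No new person acquires control, so the clause is not triggered.

No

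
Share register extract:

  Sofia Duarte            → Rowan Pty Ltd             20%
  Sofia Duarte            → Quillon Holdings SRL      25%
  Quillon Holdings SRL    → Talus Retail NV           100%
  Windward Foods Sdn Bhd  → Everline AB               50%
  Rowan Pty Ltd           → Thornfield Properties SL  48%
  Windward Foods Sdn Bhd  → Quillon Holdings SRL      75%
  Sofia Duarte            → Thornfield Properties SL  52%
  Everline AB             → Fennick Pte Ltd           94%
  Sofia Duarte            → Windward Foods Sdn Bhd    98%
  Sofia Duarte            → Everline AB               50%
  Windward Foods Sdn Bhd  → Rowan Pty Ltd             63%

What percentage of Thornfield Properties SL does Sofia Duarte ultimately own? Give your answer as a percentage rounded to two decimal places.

Sofia reaches Thornfield along 3 paths.
Direct stake: 52% = 52%.
Via Windward → Rowan: 98% × 63% × 48% = 29.6352%.
Via Rowan: 20% × 48% = 9.6%.
Total: 52% + 29.6352% + 9.6% = 91.2352%.
Rounded: 91.24%.

91.24%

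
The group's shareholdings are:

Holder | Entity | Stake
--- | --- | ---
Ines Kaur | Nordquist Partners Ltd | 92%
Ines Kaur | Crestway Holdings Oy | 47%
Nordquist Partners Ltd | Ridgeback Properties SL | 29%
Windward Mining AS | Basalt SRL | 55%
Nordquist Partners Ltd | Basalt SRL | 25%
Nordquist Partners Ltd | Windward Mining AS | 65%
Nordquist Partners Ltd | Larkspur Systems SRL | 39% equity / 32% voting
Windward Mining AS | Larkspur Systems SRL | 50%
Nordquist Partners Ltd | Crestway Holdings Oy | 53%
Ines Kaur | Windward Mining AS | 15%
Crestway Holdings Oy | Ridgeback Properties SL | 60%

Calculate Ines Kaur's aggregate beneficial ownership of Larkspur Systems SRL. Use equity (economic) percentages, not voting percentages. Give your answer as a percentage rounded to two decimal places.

Ines reaches Larkspur along 3 paths.
Via Nordquist: 92% × 39% = 35.88%.
Via Nordquist → Windward: 92% × 65% × 50% = 29.9%.
Via Windward: 15% × 50% = 7.5%.
Total: 35.88% + 29.9% + 7.5% = 73.28%.

73.28%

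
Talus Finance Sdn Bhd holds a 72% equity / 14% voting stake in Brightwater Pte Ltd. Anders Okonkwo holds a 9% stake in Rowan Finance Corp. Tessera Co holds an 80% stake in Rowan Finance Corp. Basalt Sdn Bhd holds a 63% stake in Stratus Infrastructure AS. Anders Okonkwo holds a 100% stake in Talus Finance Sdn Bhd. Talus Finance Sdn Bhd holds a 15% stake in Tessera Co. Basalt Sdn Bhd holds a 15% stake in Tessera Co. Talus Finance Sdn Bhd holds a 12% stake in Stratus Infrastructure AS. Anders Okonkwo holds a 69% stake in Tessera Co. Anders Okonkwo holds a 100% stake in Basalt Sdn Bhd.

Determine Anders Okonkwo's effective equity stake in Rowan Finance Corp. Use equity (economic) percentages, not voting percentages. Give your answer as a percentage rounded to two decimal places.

88.20%

Anders reaches Rowan along 4 paths.
Direct stake: 9% = 9%.
Via Talus → Tessera: 100% × 15% × 80% = 12%.
Via Basalt → Tessera: 100% × 15% × 80% = 12%.
Via Tessera: 69% × 80% = 55.2%.
Total: 9% + 12% + 12% + 55.2% = 88.2%.
Rounded: 88.20%.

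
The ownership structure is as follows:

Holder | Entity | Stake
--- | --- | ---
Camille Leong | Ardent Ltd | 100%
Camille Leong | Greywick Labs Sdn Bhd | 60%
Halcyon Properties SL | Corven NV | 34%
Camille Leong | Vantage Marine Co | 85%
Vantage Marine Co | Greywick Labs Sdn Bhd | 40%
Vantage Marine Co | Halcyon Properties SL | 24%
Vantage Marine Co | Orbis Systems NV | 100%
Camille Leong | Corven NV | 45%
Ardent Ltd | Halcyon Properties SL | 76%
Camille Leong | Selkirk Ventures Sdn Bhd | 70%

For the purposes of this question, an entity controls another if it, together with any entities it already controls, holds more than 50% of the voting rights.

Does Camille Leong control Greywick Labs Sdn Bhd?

Camille holds 85% of Vantage, so Camille controls Vantage.
Camille and Vantage together hold 60% + 40% = 100% of Greywick, so Camille controls Greywick.

Yes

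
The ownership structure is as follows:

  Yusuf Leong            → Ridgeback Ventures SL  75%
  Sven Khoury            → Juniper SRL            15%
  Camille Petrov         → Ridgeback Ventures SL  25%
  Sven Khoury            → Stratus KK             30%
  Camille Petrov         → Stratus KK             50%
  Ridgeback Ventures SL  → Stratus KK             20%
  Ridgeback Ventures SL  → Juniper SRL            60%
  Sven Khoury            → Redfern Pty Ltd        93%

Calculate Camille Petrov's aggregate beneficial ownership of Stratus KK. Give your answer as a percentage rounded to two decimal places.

Camille reaches Stratus along 2 paths.
Via Ridgeback: 25% × 20% = 5%.
Direct stake: 50% = 50%.
Total: 5% + 50% = 55%.
Rounded: 55.00%.

55.00%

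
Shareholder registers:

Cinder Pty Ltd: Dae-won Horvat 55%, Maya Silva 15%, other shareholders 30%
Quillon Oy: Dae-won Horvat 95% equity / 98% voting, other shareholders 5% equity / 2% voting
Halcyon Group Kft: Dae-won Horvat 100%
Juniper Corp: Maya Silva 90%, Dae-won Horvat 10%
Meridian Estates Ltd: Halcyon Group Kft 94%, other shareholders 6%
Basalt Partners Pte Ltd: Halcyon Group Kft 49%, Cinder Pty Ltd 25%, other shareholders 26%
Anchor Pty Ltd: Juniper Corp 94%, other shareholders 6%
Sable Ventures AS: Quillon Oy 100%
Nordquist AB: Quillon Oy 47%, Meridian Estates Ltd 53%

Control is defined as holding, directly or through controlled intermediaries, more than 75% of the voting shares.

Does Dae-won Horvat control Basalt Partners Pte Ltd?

No

Dae-won holds 98% of Quillon, so Dae-won controls Quillon.
Dae-won holds 100% of Halcyon, so Dae-won controls Halcyon.
Halcyon holds 94% of Meridian, so Dae-won controls Meridian.
Quillon holds 100% of Sable, so Dae-won controls Sable.
Quillon and Meridian together hold 47% + 53% = 100% of Nordquist, so Dae-won controls Nordquist.
In Basalt, Dae-won's side holds only 49%, not > 75%.
So Dae-won does not control Basalt.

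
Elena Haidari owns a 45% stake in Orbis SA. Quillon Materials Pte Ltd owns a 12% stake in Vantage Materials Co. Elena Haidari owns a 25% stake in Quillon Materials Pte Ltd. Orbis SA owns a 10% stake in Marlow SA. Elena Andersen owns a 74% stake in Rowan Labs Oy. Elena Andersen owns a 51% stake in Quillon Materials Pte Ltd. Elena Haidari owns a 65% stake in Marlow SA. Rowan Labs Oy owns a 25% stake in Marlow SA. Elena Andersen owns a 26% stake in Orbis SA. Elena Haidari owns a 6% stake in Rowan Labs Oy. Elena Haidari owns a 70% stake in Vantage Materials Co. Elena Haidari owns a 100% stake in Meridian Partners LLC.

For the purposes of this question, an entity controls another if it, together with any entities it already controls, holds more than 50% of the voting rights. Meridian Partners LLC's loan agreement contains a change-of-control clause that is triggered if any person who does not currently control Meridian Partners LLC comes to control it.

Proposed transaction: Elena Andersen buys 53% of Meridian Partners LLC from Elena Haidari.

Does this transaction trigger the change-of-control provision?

The purchase adds only to Elena Andersen's holdings (Elena Haidari's stake shrinks), so Elena Andersen is the only person who could newly come to control Meridian.
Elena Andersen holds 74% of Rowan, so Elena Andersen controls Rowan.
Elena Andersen holds 51% of Quillon, so Elena Andersen controls Quillon.
Neither Elena Andersen nor any entity Elena Andersen controls holds any voting interest in Meridian.
So before the transaction, Elena Andersen does not control Meridian.
After the purchase, Elena Andersen holds 53% of Meridian directly, and Elena Haidari's stake falls to 47%.
Elena Andersen holds 53% of Meridian, so Elena Andersen controls Meridian.
Elena Andersen did not control Meridian before and does after, so the clause is triggered.

Yes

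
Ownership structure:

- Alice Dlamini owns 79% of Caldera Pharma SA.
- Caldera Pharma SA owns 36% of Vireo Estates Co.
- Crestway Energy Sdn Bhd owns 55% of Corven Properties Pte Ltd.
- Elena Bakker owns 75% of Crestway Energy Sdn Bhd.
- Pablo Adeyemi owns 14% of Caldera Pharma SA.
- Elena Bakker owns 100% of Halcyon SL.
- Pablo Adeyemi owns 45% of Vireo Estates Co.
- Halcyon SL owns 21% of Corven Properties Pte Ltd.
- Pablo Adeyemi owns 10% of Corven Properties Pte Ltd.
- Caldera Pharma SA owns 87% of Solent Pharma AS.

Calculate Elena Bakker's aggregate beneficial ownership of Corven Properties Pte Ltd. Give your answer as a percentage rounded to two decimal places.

62.25%

Elena reaches Corven along 2 paths.
Via Crestway: 75% × 55% = 41.25%.
Via Halcyon: 100% × 21% = 21%.
Total: 41.25% + 21% = 62.25%.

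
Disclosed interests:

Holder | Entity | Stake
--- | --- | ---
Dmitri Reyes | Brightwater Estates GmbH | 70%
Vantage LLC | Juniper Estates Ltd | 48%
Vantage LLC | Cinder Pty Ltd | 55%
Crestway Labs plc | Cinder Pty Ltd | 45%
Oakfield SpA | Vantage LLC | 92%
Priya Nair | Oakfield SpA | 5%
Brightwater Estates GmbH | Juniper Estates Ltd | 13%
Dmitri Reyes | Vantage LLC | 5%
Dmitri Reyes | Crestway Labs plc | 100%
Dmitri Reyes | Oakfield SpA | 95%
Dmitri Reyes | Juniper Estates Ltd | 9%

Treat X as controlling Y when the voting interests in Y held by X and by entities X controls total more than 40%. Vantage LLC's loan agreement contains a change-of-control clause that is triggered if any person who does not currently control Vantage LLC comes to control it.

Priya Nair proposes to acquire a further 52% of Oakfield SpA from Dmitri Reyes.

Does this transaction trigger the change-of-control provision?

Yes

The purchase adds only to Priya's holdings (Dmitri's stake shrinks), so Priya is the only person who could newly come to control Vantage.
Priya's largest direct stake is 5% in Oakfield, which does not meet the threshold, so Priya controls no company.
Neither Priya nor any entity Priya controls holds any voting interest in Vantage.
So before the transaction, Priya does not control Vantage.
After the purchase, Priya's direct stake in Oakfield rises to 5% + 52% = 57%, and Dmitri's stake falls to 43%.
Priya holds 57% of Oakfield, so Priya controls Oakfield.
Oakfield holds 92% of Vantage, so Priya controls Vantage.
Priya did not control Vantage before and does after, so the clause is triggered.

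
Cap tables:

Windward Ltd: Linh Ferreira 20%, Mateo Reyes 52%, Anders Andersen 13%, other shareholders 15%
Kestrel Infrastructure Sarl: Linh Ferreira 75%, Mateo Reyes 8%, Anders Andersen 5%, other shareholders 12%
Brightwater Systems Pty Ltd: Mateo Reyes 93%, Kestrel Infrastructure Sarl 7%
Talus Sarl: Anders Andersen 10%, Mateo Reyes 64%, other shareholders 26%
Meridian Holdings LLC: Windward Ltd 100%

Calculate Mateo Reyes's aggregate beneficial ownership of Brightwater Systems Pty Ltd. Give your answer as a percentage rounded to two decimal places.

Mateo reaches Brightwater along 2 paths.
Direct stake: 93% = 93%.
Via Kestrel: 8% × 7% = 0.56%.
Total: 93% + 0.56% = 93.56%.

93.56%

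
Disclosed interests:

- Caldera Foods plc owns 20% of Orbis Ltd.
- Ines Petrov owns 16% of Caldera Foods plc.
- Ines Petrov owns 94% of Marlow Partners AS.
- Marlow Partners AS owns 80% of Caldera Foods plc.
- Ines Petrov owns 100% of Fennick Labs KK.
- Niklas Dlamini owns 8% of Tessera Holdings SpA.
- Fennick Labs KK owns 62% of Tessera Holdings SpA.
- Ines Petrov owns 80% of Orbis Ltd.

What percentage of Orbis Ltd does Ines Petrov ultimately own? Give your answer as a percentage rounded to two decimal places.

Ines reaches Orbis along 3 paths.
Via Marlow → Caldera: 94% × 80% × 20% = 15.04%.
Via Caldera: 16% × 20% = 3.2%.
Direct stake: 80% = 80%.
Total: 15.04% + 3.2% + 80% = 98.24%.

98.24%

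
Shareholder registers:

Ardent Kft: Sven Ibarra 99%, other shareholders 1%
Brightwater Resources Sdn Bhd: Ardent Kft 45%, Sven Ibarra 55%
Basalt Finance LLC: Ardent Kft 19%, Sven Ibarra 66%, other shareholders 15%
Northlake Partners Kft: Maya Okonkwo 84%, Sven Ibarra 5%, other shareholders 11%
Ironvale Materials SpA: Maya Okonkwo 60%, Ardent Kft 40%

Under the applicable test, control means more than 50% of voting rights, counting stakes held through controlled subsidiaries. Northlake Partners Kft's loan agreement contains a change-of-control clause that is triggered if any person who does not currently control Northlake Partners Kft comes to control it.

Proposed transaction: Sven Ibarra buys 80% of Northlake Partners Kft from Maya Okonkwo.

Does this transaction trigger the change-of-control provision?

The purchase adds only to Sven's holdings (Maya's stake shrinks), so Sven is the only person who could newly come to control Northlake.
Sven holds 99% of Ardent, so Sven controls Ardent.
Ardent and Sven together hold 45% + 55% = 100% of Brightwater, so Sven controls Brightwater.
Ardent and Sven together hold 19% + 66% = 85% of Basalt, so Sven controls Basalt.
In Northlake, Sven's side holds only 5%, not > 50%.
So before the transaction, Sven does not control Northlake.
After the purchase, Sven's direct stake in Northlake rises to 5% + 80% = 85%, and Maya's stake falls to 4%.
Sven holds 85% of Northlake, so Sven controls Northlake.
Sven did not control Northlake before and does after, so the clause is triggered.

Yes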